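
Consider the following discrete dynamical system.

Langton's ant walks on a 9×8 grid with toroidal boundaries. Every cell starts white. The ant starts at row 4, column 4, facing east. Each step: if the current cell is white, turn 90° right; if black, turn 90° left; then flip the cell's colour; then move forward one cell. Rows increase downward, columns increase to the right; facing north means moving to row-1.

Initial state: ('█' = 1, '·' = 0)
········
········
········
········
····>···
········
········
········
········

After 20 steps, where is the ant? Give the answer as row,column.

2,2

t=0: ········
········
········
········
····>···
········
········
········
········
t=1: ········
········
········
········
····█···
····v···
········
········
········
t=2: ········
········
········
········
····█···
···<█···
········
········
········
t=3: ········
········
········
········
···^█···
···██···
········
········
········
t=4: ········
········
········
········
···█>···
···██···
········
········
········
t=5: ········
········
········
····^···
···█····
···██···
········
········
········
t=6: ········
········
········
····█>··
···█····
···██···
········
········
········
t=7: ········
········
········
····██··
···█·v··
···██···
········
········
········
t=8: ········
········
········
····██··
···█<█··
···██···
········
········
········
t=9: ········
········
········
····^█··
···███··
···██···
········
········
········
t=10: ········
········
········
···<·█··
···███··
···██···
········
········
········
t=11: ········
········
···^····
···█·█··
···███··
···██···
········
········
········
t=12: ········
········
···█>···
···█·█··
···███··
···██···
········
········
········
t=13: ········
········
···██···
···█v█··
···███··
···██···
········
········
········
t=14: ········
········
···██···
···<██··
···███··
···██···
········
········
········
t=15: ········
········
···██···
····██··
···v██··
···██···
········
········
········
t=16: ········
········
···██···
····██··
····>█··
···██···
········
········
········
t=17: ········
········
···██···
····^█··
·····█··
···██···
········
········
········
t=18: ········
········
···██···
···<·█··
·····█··
···██···
········
········
········
t=19: ········
········
···^█···
···█·█··
·····█··
···██···
········
········
········
t=20: ········
········
··<·█···
···█·█··
·····█··
···██···
········
········
········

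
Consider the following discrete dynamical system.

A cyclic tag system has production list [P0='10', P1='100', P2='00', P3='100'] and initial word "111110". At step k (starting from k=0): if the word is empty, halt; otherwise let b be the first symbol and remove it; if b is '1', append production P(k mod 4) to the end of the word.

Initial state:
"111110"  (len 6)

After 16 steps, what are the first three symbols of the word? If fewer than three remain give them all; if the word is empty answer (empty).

0) "111110"  (len 6)
1) "1111010"  (len 7)
2) "111010100"  (len 9)
3) "1101010000"  (len 10)
4) "101010000100"  (len 12)
5) "0101000010010"  (len 13)
6) "101000010010"  (len 12)
7) "0100001001000"  (len 13)
8) "100001001000"  (len 12)
9) "0000100100010"  (len 13)
10) "000100100010"  (len 12)
11) "00100100010"  (len 11)
12) "0100100010"  (len 10)
13) "100100010"  (len 9)
14) "00100010100"  (len 11)
15) "0100010100"  (len 10)
16) "100010100"  (len 9)

100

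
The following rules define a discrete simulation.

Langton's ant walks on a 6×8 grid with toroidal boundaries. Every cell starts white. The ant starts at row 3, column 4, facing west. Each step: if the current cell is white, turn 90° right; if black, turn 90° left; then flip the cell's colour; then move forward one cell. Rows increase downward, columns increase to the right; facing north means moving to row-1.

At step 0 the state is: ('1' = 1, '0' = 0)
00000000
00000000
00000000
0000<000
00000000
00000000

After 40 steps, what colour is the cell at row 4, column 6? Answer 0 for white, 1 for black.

1

[0] 00000000
00000000
00000000
0000<000
00000000
00000000
[1] 00000000
00000000
0000^000
00001000
00000000
00000000
[2] 00000000
00000000
00001>00
00001000
00000000
00000000
[3] 00000000
00000000
00001100
00001v00
00000000
00000000
[4] 00000000
00000000
00001100
0000<100
00000000
00000000
[5] 00000000
00000000
00001100
00000100
0000v000
00000000
[6] 00000000
00000000
00001100
00000100
000<1000
00000000
[7] 00000000
00000000
00001100
000^0100
00011000
00000000
[8] 00000000
00000000
00001100
0001>100
00011000
00000000
[9] 00000000
00000000
00001100
00011100
0001v000
00000000
[10] 00000000
00000000
00001100
00011100
00010>00
00000000
[11] 00000000
00000000
00001100
00011100
00010100
00000v00
[12] 00000000
00000000
00001100
00011100
00010100
0000<100
[13] 00000000
00000000
00001100
00011100
0001^100
00001100
[14] 00000000
00000000
00001100
00011100
00011>00
00001100
[15] 00000000
00000000
00001100
00011^00
00011000
00001100
[16] 00000000
00000000
00001100
0001<000
00011000
00001100
[17] 00000000
00000000
00001100
00010000
0001v000
00001100
[18] 00000000
00000000
00001100
00010000
00010>00
00001100
[19] 00000000
00000000
00001100
00010000
00010100
00001v00
[20] 00000000
00000000
00001100
00010000
00010100
000010>0
[21] 000000v0
00000000
00001100
00010000
00010100
00001010
[22] 00000<10
00000000
00001100
00010000
00010100
00001010
[23] 00000110
00000000
00001100
00010000
00010100
00001^10
[24] 00000110
00000000
00001100
00010000
00010100
000011>0
[25] 00000110
00000000
00001100
00010000
000101^0
00001100
[26] 00000110
00000000
00001100
00010000
0001011>
00001100
[27] 00000110
00000000
00001100
00010000
00010111
0000110v
[28] 00000110
00000000
00001100
00010000
00010111
000011<1
[29] 00000110
00000000
00001100
00010000
000101^1
00001111
[30] 00000110
00000000
00001100
00010000
00010<01
00001111
[31] 00000110
00000000
00001100
00010000
00010001
00001v11
[32] 00000110
00000000
00001100
00010000
00010001
000010>1
[33] 00000110
00000000
00001100
00010000
000100^1
00001001
[34] 00000110
00000000
00001100
00010000
0001001>
00001001
[35] 00000110
00000000
00001100
0001000^
00010010
00001001
[36] 00000110
00000000
00001100
>0010001
00010010
00001001
[37] 00000110
00000000
00001100
10010001
v0010010
00001001
[38] 00000110
00000000
00001100
10010001
1001001<
00001001
[39] 00000110
00000000
00001100
1001000^
10010011
00001001
[40] 00000110
00000000
00001100
100100<0
10010011
00001001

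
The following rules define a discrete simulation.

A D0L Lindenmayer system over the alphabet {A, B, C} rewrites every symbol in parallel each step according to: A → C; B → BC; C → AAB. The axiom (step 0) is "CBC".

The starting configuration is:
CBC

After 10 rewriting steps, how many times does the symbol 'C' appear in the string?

step 0: CBC
step 1: AABBCAAB
step 2: CCBCBCAABCCBC
step 3: AABAABBCAABBCAABCCBCAABAABBCAAB
step 4: CCBCCCBCBCAABCCBCBCAABCCBCAABAABBCAABCCBCCCBCBCAABCCBC
step 5: AABAABBCAABAABAABBCAABBCAABCCBCAABAABBCAABBCAABCCBCAABAABB…CBCCCBCBCAABCCBCAABAABBCAABAABAABBCAABBCAABCCBCAABAABBCAAB  (len 121)
step 6: CCBCCCBCBCAABCCBCCCBCCCBCBCAABCCBCBCAABCCBCAABAABBCAABCCBC…CCBCCCBCCCBCBCAABCCBCBCAABCCBCAABAABBCAABCCBCCCBCBCAABCCBC  (len 221)
step 7: AABAABBCAABAABAABBCAABBCAABCCBCAABAABBCAABAABAABBCAABAABAA…CBCCCBCBCAABCCBCAABAABBCAABAABAABBCAABBCAABCCBCAABAABBCAAB  (len 476)
step 8: CCBCCCBCBCAABCCBCCCBCCCBCBCAABCCBCBCAABCCBCAABAABBCAABCCBC…CCBCCCBCCCBCBCAABCCBCBCAABCCBCAABAABBCAABCCBCCCBCBCAABCCBC  (len 897)
step 9: AABAABBCAABAABAABBCAABBCAABCCBCAABAABBCAABAABAABBCAABAABAA…CBCCCBCBCAABCCBCAABAABBCAABAABAABBCAABBCAABCCBCAABAABBCAAB  (len 1883)
step 10: CCBCCCBCBCAABCCBCCCBCCCBCBCAABCCBCBCAABCCBCAABAABBCAABCCBC…CCBCCCBCCCBCBCAABCCBCBCAABCCBCAABAABBCAABCCBCCCBCBCAABCCBC  (len 3622)

1333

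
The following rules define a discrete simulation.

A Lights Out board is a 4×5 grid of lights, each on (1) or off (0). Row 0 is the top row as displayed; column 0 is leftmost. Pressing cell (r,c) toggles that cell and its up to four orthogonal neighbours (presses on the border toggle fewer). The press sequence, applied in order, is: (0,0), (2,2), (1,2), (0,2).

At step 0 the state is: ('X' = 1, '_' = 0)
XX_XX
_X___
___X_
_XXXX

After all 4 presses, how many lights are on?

t=0: XX_XX
_X___
___X_
_XXXX
t=1: ___XX
XX___
___X_
_XXXX
t=2: ___XX
XXX__
_XX__
_X_XX
t=3: __XXX
X__X_
_X___
_X_XX
t=4: _X__X
X_XX_
_X___
_X_XX

9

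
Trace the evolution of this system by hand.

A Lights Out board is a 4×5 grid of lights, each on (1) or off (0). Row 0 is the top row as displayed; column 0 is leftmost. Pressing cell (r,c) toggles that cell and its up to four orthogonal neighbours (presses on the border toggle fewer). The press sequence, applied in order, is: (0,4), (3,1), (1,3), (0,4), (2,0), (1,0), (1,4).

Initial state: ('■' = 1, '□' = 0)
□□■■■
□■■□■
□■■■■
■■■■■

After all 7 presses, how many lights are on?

8

0) □□■■■
□■■□■
□■■■■
■■■■■
1) □□■□□
□■■□□
□■■■■
■■■■■
2) □□■□□
□■■□□
□□■■■
□□□■■
3) □□■■□
□■□■■
□□■□■
□□□■■
4) □□■□■
□■□■□
□□■□■
□□□■■
5) □□■□■
■■□■□
■■■□■
■□□■■
6) ■□■□■
□□□■□
□■■□■
■□□■■
7) ■□■□□
□□□□■
□■■□□
■□□■■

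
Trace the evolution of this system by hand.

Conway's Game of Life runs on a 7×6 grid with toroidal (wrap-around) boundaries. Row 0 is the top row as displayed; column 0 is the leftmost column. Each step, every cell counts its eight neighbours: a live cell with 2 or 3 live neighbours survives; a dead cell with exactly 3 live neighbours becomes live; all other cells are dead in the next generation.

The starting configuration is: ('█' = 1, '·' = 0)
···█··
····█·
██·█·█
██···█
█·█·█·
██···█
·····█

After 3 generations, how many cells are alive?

13

step 0: ···█··
····█·
██·█·█
██···█
█·█·█·
██···█
·····█
step 1: ····█·
█·████
·██···
···█··
··█·█·
·█··█·
····██
step 2: █·····
█·█·██
██···█
·█·█··
··█·█·
····█·
···███
step 3: ██····
····█·
···█··
·█·███
··█·█·
······
···███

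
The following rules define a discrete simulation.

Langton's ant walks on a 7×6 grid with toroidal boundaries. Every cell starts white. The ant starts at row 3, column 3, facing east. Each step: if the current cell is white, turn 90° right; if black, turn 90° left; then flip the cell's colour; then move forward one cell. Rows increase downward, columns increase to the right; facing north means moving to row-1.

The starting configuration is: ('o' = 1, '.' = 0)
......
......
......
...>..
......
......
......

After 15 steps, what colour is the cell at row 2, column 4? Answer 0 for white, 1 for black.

1

step 0: ......
......
......
...>..
......
......
......
step 1: ......
......
......
...o..
...v..
......
......
step 2: ......
......
......
...o..
..<o..
......
......
step 3: ......
......
......
..^o..
..oo..
......
......
step 4: ......
......
......
..o>..
..oo..
......
......
step 5: ......
......
...^..
..o...
..oo..
......
......
step 6: ......
......
...o>.
..o...
..oo..
......
......
step 7: ......
......
...oo.
..o.v.
..oo..
......
......
step 8: ......
......
...oo.
..o<o.
..oo..
......
......
step 9: ......
......
...^o.
..ooo.
..oo..
......
......
step 10: ......
......
..<.o.
..ooo.
..oo..
......
......
step 11: ......
..^...
..o.o.
..ooo.
..oo..
......
......
step 12: ......
..o>..
..o.o.
..ooo.
..oo..
......
......
step 13: ......
..oo..
..ovo.
..ooo.
..oo..
......
......
step 14: ......
..oo..
..<oo.
..ooo.
..oo..
......
......
step 15: ......
..oo..
...oo.
..voo.
..oo..
......
......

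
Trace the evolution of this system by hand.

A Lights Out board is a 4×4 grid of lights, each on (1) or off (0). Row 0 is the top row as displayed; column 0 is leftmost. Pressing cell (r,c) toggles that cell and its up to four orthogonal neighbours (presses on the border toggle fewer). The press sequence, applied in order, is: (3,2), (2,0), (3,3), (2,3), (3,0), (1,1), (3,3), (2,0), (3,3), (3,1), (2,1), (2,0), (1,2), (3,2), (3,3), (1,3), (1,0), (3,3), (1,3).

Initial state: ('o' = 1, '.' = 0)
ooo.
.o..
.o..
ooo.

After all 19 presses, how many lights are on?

[0] ooo.
.o..
.o..
ooo.
[1] ooo.
.o..
.oo.
o..o
[2] ooo.
oo..
o.o.
...o
[3] ooo.
oo..
o.oo
..o.
[4] ooo.
oo.o
o...
..oo
[5] ooo.
oo.o
....
oooo
[6] o.o.
..oo
.o..
oooo
[7] o.o.
..oo
.o.o
oo..
[8] o.o.
o.oo
o..o
.o..
[9] o.o.
o.oo
o...
.ooo
[10] o.o.
o.oo
oo..
o..o
[11] o.o.
oooo
..o.
oo.o
[12] o.o.
.ooo
ooo.
.o.o
[13] o...
....
oo..
.o.o
[14] o...
....
ooo.
..o.
[15] o...
....
oooo
...o
[16] o..o
..oo
ooo.
...o
[17] ...o
oooo
.oo.
...o
[18] ...o
oooo
.ooo
..o.
[19] ....
oo..
.oo.
..o.

5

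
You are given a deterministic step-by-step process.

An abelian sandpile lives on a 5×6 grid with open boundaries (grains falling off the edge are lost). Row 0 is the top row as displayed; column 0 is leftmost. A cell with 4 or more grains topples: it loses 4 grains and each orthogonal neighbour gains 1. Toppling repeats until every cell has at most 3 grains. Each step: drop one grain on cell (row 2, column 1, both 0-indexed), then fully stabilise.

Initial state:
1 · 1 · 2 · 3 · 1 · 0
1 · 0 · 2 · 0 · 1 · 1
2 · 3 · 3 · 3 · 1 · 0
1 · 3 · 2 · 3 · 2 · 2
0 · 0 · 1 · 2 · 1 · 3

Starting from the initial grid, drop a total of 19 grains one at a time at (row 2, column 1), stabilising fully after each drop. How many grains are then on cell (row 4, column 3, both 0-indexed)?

step 0: 1 · 1 · 2 · 3 · 1 · 0
1 · 0 · 2 · 0 · 1 · 1
2 · 3 · 3 · 3 · 1 · 0
1 · 3 · 2 · 3 · 2 · 2
0 · 0 · 1 · 2 · 1 · 3
step 1: 1 · 1 · 2 · 3 · 1 · 0
1 · 1 · 3 · 1 · 1 · 1
3 · 2 · 2 · 1 · 2 · 0
2 · 1 · 1 · 1 · 3 · 2
0 · 1 · 2 · 3 · 1 · 3
step 2: 1 · 1 · 2 · 3 · 1 · 0
1 · 1 · 3 · 1 · 1 · 1
3 · 3 · 2 · 1 · 2 · 0
2 · 1 · 1 · 1 · 3 · 2
0 · 1 · 2 · 3 · 1 · 3
step 3: 1 · 1 · 2 · 3 · 1 · 0
2 · 2 · 3 · 1 · 1 · 1
0 · 1 · 3 · 1 · 2 · 0
3 · 2 · 1 · 1 · 3 · 2
0 · 1 · 2 · 3 · 1 · 3
step 4: 1 · 1 · 2 · 3 · 1 · 0
2 · 2 · 3 · 1 · 1 · 1
0 · 2 · 3 · 1 · 2 · 0
3 · 2 · 1 · 1 · 3 · 2
0 · 1 · 2 · 3 · 1 · 3
step 5: 1 · 1 · 2 · 3 · 1 · 0
2 · 2 · 3 · 1 · 1 · 1
0 · 3 · 3 · 1 · 2 · 0
3 · 2 · 1 · 1 · 3 · 2
0 · 1 · 2 · 3 · 1 · 3
step 6: 1 · 2 · 3 · 3 · 1 · 0
3 · 0 · 1 · 2 · 1 · 1
1 · 2 · 1 · 2 · 2 · 0
3 · 3 · 2 · 1 · 3 · 2
0 · 1 · 2 · 3 · 1 · 3
step 7: 1 · 2 · 3 · 3 · 1 · 0
3 · 0 · 1 · 2 · 1 · 1
1 · 3 · 1 · 2 · 2 · 0
3 · 3 · 2 · 1 · 3 · 2
0 · 1 · 2 · 3 · 1 · 3
step 8: 1 · 2 · 3 · 3 · 1 · 0
3 · 1 · 1 · 2 · 1 · 1
3 · 1 · 2 · 2 · 2 · 0
0 · 1 · 3 · 1 · 3 · 2
1 · 2 · 2 · 3 · 1 · 3
step 9: 1 · 2 · 3 · 3 · 1 · 0
3 · 1 · 1 · 2 · 1 · 1
3 · 2 · 2 · 2 · 2 · 0
0 · 1 · 3 · 1 · 3 · 2
1 · 2 · 2 · 3 · 1 · 3
step 10: 1 · 2 · 3 · 3 · 1 · 0
3 · 1 · 1 · 2 · 1 · 1
3 · 3 · 2 · 2 · 2 · 0
0 · 1 · 3 · 1 · 3 · 2
1 · 2 · 2 · 3 · 1 · 3
step 11: 2 · 2 · 3 · 3 · 1 · 0
0 · 3 · 1 · 2 · 1 · 1
1 · 1 · 3 · 2 · 2 · 0
1 · 2 · 3 · 1 · 3 · 2
1 · 2 · 2 · 3 · 1 · 3
step 12: 2 · 2 · 3 · 3 · 1 · 0
0 · 3 · 1 · 2 · 1 · 1
1 · 2 · 3 · 2 · 2 · 0
1 · 2 · 3 · 1 · 3 · 2
1 · 2 · 2 · 3 · 1 · 3
step 13: 2 · 2 · 3 · 3 · 1 · 0
0 · 3 · 1 · 2 · 1 · 1
1 · 3 · 3 · 2 · 2 · 0
1 · 2 · 3 · 1 · 3 · 2
1 · 2 · 2 · 3 · 1 · 3
step 14: 2 · 3 · 3 · 3 · 1 · 0
1 · 0 · 3 · 2 · 1 · 1
2 · 3 · 1 · 3 · 2 · 0
2 · 0 · 1 · 2 · 3 · 2
1 · 3 · 3 · 3 · 1 · 3
step 15: 2 · 3 · 3 · 3 · 1 · 0
1 · 1 · 3 · 2 · 1 · 1
3 · 0 · 2 · 3 · 2 · 0
2 · 1 · 1 · 2 · 3 · 2
1 · 3 · 3 · 3 · 1 · 3
step 16: 2 · 3 · 3 · 3 · 1 · 0
1 · 1 · 3 · 2 · 1 · 1
3 · 1 · 2 · 3 · 2 · 0
2 · 1 · 1 · 2 · 3 · 2
1 · 3 · 3 · 3 · 1 · 3
step 17: 2 · 3 · 3 · 3 · 1 · 0
1 · 1 · 3 · 2 · 1 · 1
3 · 2 · 2 · 3 · 2 · 0
2 · 1 · 1 · 2 · 3 · 2
1 · 3 · 3 · 3 · 1 · 3
step 18: 2 · 3 · 3 · 3 · 1 · 0
1 · 1 · 3 · 2 · 1 · 1
3 · 3 · 2 · 3 · 2 · 0
2 · 1 · 1 · 2 · 3 · 2
1 · 3 · 3 · 3 · 1 · 3
step 19: 2 · 3 · 3 · 3 · 1 · 0
2 · 2 · 3 · 2 · 1 · 1
0 · 1 · 3 · 3 · 2 · 0
3 · 2 · 1 · 2 · 3 · 2
1 · 3 · 3 · 3 · 1 · 3

3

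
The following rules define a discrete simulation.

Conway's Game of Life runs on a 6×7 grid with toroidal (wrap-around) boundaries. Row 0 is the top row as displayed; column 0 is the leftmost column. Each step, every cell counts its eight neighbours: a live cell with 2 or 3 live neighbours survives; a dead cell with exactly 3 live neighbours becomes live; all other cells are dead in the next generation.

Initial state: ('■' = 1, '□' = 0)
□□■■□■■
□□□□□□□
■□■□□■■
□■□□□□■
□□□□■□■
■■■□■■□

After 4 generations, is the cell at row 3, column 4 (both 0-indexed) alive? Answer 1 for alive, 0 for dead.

0

gen 0: □□■■□■■
□□□□□□□
■□■□□■■
□■□□□□■
□□□□■□■
■■■□■■□
gen 1: ■□■■□■■
■■■■■□□
■■□□□■■
□■□□□□□
□□■■■□■
■■■□□□□
gen 2: □□□□□■□
□□□□□□□
□□□■■■■
□■□■■□□
□□□■□□□
□□□□□□□
gen 3: □□□□□□□
□□□□□□■
□□■■□■□
□□□□□□□
□□■■■□□
□□□□□□□
gen 4: □□□□□□□
□□□□□□□
□□□□□□□
□□□□□□□
□□□■□□□
□□□■□□□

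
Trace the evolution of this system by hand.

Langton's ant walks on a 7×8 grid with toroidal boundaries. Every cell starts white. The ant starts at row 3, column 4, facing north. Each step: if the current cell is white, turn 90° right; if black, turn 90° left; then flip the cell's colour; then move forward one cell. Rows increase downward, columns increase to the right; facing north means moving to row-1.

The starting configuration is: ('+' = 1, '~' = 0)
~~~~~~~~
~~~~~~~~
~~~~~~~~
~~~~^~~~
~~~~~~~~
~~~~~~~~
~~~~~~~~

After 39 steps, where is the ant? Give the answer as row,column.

k=0  ~~~~~~~~
~~~~~~~~
~~~~~~~~
~~~~^~~~
~~~~~~~~
~~~~~~~~
~~~~~~~~
k=1  ~~~~~~~~
~~~~~~~~
~~~~~~~~
~~~~+>~~
~~~~~~~~
~~~~~~~~
~~~~~~~~
k=2  ~~~~~~~~
~~~~~~~~
~~~~~~~~
~~~~++~~
~~~~~v~~
~~~~~~~~
~~~~~~~~
k=3  ~~~~~~~~
~~~~~~~~
~~~~~~~~
~~~~++~~
~~~~<+~~
~~~~~~~~
~~~~~~~~
k=4  ~~~~~~~~
~~~~~~~~
~~~~~~~~
~~~~^+~~
~~~~++~~
~~~~~~~~
~~~~~~~~
k=5  ~~~~~~~~
~~~~~~~~
~~~~~~~~
~~~<~+~~
~~~~++~~
~~~~~~~~
~~~~~~~~
k=6  ~~~~~~~~
~~~~~~~~
~~~^~~~~
~~~+~+~~
~~~~++~~
~~~~~~~~
~~~~~~~~
k=7  ~~~~~~~~
~~~~~~~~
~~~+>~~~
~~~+~+~~
~~~~++~~
~~~~~~~~
~~~~~~~~
k=8  ~~~~~~~~
~~~~~~~~
~~~++~~~
~~~+v+~~
~~~~++~~
~~~~~~~~
~~~~~~~~
k=9  ~~~~~~~~
~~~~~~~~
~~~++~~~
~~~<++~~
~~~~++~~
~~~~~~~~
~~~~~~~~
k=10  ~~~~~~~~
~~~~~~~~
~~~++~~~
~~~~++~~
~~~v++~~
~~~~~~~~
~~~~~~~~
k=11  ~~~~~~~~
~~~~~~~~
~~~++~~~
~~~~++~~
~~<+++~~
~~~~~~~~
~~~~~~~~
k=12  ~~~~~~~~
~~~~~~~~
~~~++~~~
~~^~++~~
~~++++~~
~~~~~~~~
~~~~~~~~
k=13  ~~~~~~~~
~~~~~~~~
~~~++~~~
~~+>++~~
~~++++~~
~~~~~~~~
~~~~~~~~
k=14  ~~~~~~~~
~~~~~~~~
~~~++~~~
~~++++~~
~~+v++~~
~~~~~~~~
~~~~~~~~
k=15  ~~~~~~~~
~~~~~~~~
~~~++~~~
~~++++~~
~~+~>+~~
~~~~~~~~
~~~~~~~~
k=16  ~~~~~~~~
~~~~~~~~
~~~++~~~
~~++^+~~
~~+~~+~~
~~~~~~~~
~~~~~~~~
k=17  ~~~~~~~~
~~~~~~~~
~~~++~~~
~~+<~+~~
~~+~~+~~
~~~~~~~~
~~~~~~~~
k=18  ~~~~~~~~
~~~~~~~~
~~~++~~~
~~+~~+~~
~~+v~+~~
~~~~~~~~
~~~~~~~~
k=19  ~~~~~~~~
~~~~~~~~
~~~++~~~
~~+~~+~~
~~<+~+~~
~~~~~~~~
~~~~~~~~
k=20  ~~~~~~~~
~~~~~~~~
~~~++~~~
~~+~~+~~
~~~+~+~~
~~v~~~~~
~~~~~~~~
k=21  ~~~~~~~~
~~~~~~~~
~~~++~~~
~~+~~+~~
~~~+~+~~
~<+~~~~~
~~~~~~~~
k=22  ~~~~~~~~
~~~~~~~~
~~~++~~~
~~+~~+~~
~^~+~+~~
~++~~~~~
~~~~~~~~
k=23  ~~~~~~~~
~~~~~~~~
~~~++~~~
~~+~~+~~
~+>+~+~~
~++~~~~~
~~~~~~~~
k=24  ~~~~~~~~
~~~~~~~~
~~~++~~~
~~+~~+~~
~+++~+~~
~+v~~~~~
~~~~~~~~
k=25  ~~~~~~~~
~~~~~~~~
~~~++~~~
~~+~~+~~
~+++~+~~
~+~>~~~~
~~~~~~~~
k=26  ~~~~~~~~
~~~~~~~~
~~~++~~~
~~+~~+~~
~+++~+~~
~+~+~~~~
~~~v~~~~
k=27  ~~~~~~~~
~~~~~~~~
~~~++~~~
~~+~~+~~
~+++~+~~
~+~+~~~~
~~<+~~~~
k=28  ~~~~~~~~
~~~~~~~~
~~~++~~~
~~+~~+~~
~+++~+~~
~+^+~~~~
~~++~~~~
k=29  ~~~~~~~~
~~~~~~~~
~~~++~~~
~~+~~+~~
~+++~+~~
~++>~~~~
~~++~~~~
k=30  ~~~~~~~~
~~~~~~~~
~~~++~~~
~~+~~+~~
~++^~+~~
~++~~~~~
~~++~~~~
k=31  ~~~~~~~~
~~~~~~~~
~~~++~~~
~~+~~+~~
~+<~~+~~
~++~~~~~
~~++~~~~
k=32  ~~~~~~~~
~~~~~~~~
~~~++~~~
~~+~~+~~
~+~~~+~~
~+v~~~~~
~~++~~~~
k=33  ~~~~~~~~
~~~~~~~~
~~~++~~~
~~+~~+~~
~+~~~+~~
~+~>~~~~
~~++~~~~
k=34  ~~~~~~~~
~~~~~~~~
~~~++~~~
~~+~~+~~
~+~~~+~~
~+~+~~~~
~~+v~~~~
k=35  ~~~~~~~~
~~~~~~~~
~~~++~~~
~~+~~+~~
~+~~~+~~
~+~+~~~~
~~+~>~~~
k=36  ~~~~v~~~
~~~~~~~~
~~~++~~~
~~+~~+~~
~+~~~+~~
~+~+~~~~
~~+~+~~~
k=37  ~~~<+~~~
~~~~~~~~
~~~++~~~
~~+~~+~~
~+~~~+~~
~+~+~~~~
~~+~+~~~
k=38  ~~~++~~~
~~~~~~~~
~~~++~~~
~~+~~+~~
~+~~~+~~
~+~+~~~~
~~+^+~~~
k=39  ~~~++~~~
~~~~~~~~
~~~++~~~
~~+~~+~~
~+~~~+~~
~+~+~~~~
~~++>~~~

6,4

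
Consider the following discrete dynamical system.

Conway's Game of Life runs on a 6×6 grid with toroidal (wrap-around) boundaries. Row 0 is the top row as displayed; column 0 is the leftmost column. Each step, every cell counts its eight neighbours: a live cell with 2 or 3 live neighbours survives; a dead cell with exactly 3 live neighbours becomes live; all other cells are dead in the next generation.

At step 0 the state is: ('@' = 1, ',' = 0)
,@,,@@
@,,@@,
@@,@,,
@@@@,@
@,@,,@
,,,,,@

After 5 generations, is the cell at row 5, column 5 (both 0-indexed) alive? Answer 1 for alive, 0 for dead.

0

gen 0: ,@,,@@
@,,@@,
@@,@,,
@@@@,@
@,@,,@
,,,,,@
gen 1: ,,,@,,
,,,@,,
,,,,,,
,,,@,,
,,@@,,
,@,,,,
gen 2: ,,@,,,
,,,,,,
,,,,,,
,,@@,,
,,@@,,
,,,@,,
gen 3: ,,,,,,
,,,,,,
,,,,,,
,,@@,,
,,,,@,
,,,@,,
gen 4: ,,,,,,
,,,,,,
,,,,,,
,,,@,,
,,@,@,
,,,,,,
gen 5: ,,,,,,
,,,,,,
,,,,,,
,,,@,,
,,,@,,
,,,,,,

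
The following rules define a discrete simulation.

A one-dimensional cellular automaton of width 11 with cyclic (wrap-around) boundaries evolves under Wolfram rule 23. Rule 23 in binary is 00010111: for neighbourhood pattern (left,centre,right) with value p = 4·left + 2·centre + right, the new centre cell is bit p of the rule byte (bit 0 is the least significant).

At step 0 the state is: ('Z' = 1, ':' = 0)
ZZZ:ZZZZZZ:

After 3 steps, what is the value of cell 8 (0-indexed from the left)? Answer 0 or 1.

gen 0: ZZZ:ZZZZZZ:
gen 1: :::::::::::
gen 2: ZZZZZZZZZZZ
gen 3: :::::::::::

0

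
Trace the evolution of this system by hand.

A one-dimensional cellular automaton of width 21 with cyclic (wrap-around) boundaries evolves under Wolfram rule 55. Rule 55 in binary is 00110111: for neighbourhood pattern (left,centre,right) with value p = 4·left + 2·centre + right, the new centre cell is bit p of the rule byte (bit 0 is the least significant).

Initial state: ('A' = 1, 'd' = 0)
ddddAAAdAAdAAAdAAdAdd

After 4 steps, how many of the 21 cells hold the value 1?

0) ddddAAAdAAdAAAdAAdAdd
1) AAAAdddAddAdddAddAAAA
2) ddddAAAAAAAAAAAAAdddd
3) AAAAdddddddddddddAAAA
4) ddddAAAAAAAAAAAAAdddd

13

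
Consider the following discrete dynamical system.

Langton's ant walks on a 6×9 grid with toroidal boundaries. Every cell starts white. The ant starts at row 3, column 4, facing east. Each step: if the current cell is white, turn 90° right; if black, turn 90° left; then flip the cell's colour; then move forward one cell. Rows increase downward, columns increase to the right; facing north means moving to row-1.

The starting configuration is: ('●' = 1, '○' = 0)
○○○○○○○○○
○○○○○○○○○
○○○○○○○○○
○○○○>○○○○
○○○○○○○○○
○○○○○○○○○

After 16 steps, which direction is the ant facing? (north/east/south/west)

step 0: ○○○○○○○○○
○○○○○○○○○
○○○○○○○○○
○○○○>○○○○
○○○○○○○○○
○○○○○○○○○
step 1: ○○○○○○○○○
○○○○○○○○○
○○○○○○○○○
○○○○●○○○○
○○○○v○○○○
○○○○○○○○○
step 2: ○○○○○○○○○
○○○○○○○○○
○○○○○○○○○
○○○○●○○○○
○○○<●○○○○
○○○○○○○○○
step 3: ○○○○○○○○○
○○○○○○○○○
○○○○○○○○○
○○○^●○○○○
○○○●●○○○○
○○○○○○○○○
step 4: ○○○○○○○○○
○○○○○○○○○
○○○○○○○○○
○○○●>○○○○
○○○●●○○○○
○○○○○○○○○
step 5: ○○○○○○○○○
○○○○○○○○○
○○○○^○○○○
○○○●○○○○○
○○○●●○○○○
○○○○○○○○○
step 6: ○○○○○○○○○
○○○○○○○○○
○○○○●>○○○
○○○●○○○○○
○○○●●○○○○
○○○○○○○○○
step 7: ○○○○○○○○○
○○○○○○○○○
○○○○●●○○○
○○○●○v○○○
○○○●●○○○○
○○○○○○○○○
step 8: ○○○○○○○○○
○○○○○○○○○
○○○○●●○○○
○○○●<●○○○
○○○●●○○○○
○○○○○○○○○
step 9: ○○○○○○○○○
○○○○○○○○○
○○○○^●○○○
○○○●●●○○○
○○○●●○○○○
○○○○○○○○○
step 10: ○○○○○○○○○
○○○○○○○○○
○○○<○●○○○
○○○●●●○○○
○○○●●○○○○
○○○○○○○○○
step 11: ○○○○○○○○○
○○○^○○○○○
○○○●○●○○○
○○○●●●○○○
○○○●●○○○○
○○○○○○○○○
step 12: ○○○○○○○○○
○○○●>○○○○
○○○●○●○○○
○○○●●●○○○
○○○●●○○○○
○○○○○○○○○
step 13: ○○○○○○○○○
○○○●●○○○○
○○○●v●○○○
○○○●●●○○○
○○○●●○○○○
○○○○○○○○○
step 14: ○○○○○○○○○
○○○●●○○○○
○○○<●●○○○
○○○●●●○○○
○○○●●○○○○
○○○○○○○○○
step 15: ○○○○○○○○○
○○○●●○○○○
○○○○●●○○○
○○○v●●○○○
○○○●●○○○○
○○○○○○○○○
step 16: ○○○○○○○○○
○○○●●○○○○
○○○○●●○○○
○○○○>●○○○
○○○●●○○○○
○○○○○○○○○

east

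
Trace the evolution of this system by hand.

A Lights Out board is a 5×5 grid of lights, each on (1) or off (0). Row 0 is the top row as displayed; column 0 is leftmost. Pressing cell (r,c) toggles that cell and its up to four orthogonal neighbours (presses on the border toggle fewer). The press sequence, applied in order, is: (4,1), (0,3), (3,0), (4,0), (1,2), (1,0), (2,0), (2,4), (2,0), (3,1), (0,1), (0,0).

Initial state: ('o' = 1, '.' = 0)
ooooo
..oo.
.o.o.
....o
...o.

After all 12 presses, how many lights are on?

13

k=0  ooooo
..oo.
.o.o.
....o
...o.
k=1  ooooo
..oo.
.o.o.
.o..o
oooo.
k=2  oo...
..o..
.o.o.
.o..o
oooo.
k=3  oo...
..o..
oo.o.
o...o
.ooo.
k=4  oo...
..o..
oo.o.
....o
o.oo.
k=5  ooo..
.o.o.
oooo.
....o
o.oo.
k=6  .oo..
o..o.
.ooo.
....o
o.oo.
k=7  .oo..
...o.
o.oo.
o...o
o.oo.
k=8  .oo..
...oo
o.o.o
o....
o.oo.
k=9  .oo..
o..oo
.oo.o
.....
o.oo.
k=10  .oo..
o..oo
..o.o
ooo..
oooo.
k=11  o....
oo.oo
..o.o
ooo..
oooo.
k=12  .o...
.o.oo
..o.o
ooo..
oooo.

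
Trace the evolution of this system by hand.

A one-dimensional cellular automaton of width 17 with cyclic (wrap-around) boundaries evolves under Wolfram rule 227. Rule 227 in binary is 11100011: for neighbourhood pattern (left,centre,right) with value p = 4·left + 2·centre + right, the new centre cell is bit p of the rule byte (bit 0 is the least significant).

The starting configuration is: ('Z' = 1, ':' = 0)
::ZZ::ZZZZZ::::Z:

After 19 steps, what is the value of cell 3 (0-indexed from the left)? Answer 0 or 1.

0

t=0: ::ZZ::ZZZZZ::::Z:
t=1: ZZ:Z:Z:ZZZZ:ZZZ::
t=2: :ZZ:Z:Z:ZZZZ:ZZ:Z
t=3: Z:ZZ:Z:Z:ZZZZ:ZZ:
t=4: :Z:ZZ:Z:Z:ZZZZ:ZZ
t=5: Z:Z:ZZ:Z:Z:ZZZZ:Z
t=6: ZZ:Z:ZZ:Z:Z:ZZZZ:
t=7: :ZZ:Z:ZZ:Z:Z:ZZZZ
t=8: Z:ZZ:Z:ZZ:Z:Z:ZZZ
t=9: ZZ:ZZ:Z:ZZ:Z:Z:ZZ
t=10: ZZZ:ZZ:Z:ZZ:Z:Z:Z
t=11: ZZZZ:ZZ:Z:ZZ:Z:Z:
t=12: :ZZZZ:ZZ:Z:ZZ:Z:Z
t=13: Z:ZZZZ:ZZ:Z:ZZ:Z:
t=14: :Z:ZZZZ:ZZ:Z:ZZ:Z
t=15: Z:Z:ZZZZ:ZZ:Z:ZZ:
t=16: :Z:Z:ZZZZ:ZZ:Z:ZZ
t=17: Z:Z:Z:ZZZZ:ZZ:Z:Z
t=18: ZZ:Z:Z:ZZZZ:ZZ:Z:
t=19: :ZZ:Z:Z:ZZZZ:ZZ:Z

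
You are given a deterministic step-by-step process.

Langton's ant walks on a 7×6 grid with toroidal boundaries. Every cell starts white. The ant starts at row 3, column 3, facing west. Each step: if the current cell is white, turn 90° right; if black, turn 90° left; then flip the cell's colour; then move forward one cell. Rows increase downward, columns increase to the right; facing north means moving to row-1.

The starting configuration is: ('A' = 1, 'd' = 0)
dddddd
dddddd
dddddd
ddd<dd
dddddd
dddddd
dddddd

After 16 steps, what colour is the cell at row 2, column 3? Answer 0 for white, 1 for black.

1

k=0  dddddd
dddddd
dddddd
ddd<dd
dddddd
dddddd
dddddd
k=1  dddddd
dddddd
ddd^dd
dddAdd
dddddd
dddddd
dddddd
k=2  dddddd
dddddd
dddA>d
dddAdd
dddddd
dddddd
dddddd
k=3  dddddd
dddddd
dddAAd
dddAvd
dddddd
dddddd
dddddd
k=4  dddddd
dddddd
dddAAd
ddd<Ad
dddddd
dddddd
dddddd
k=5  dddddd
dddddd
dddAAd
ddddAd
dddvdd
dddddd
dddddd
k=6  dddddd
dddddd
dddAAd
ddddAd
dd<Add
dddddd
dddddd
k=7  dddddd
dddddd
dddAAd
dd^dAd
ddAAdd
dddddd
dddddd
k=8  dddddd
dddddd
dddAAd
ddA>Ad
ddAAdd
dddddd
dddddd
k=9  dddddd
dddddd
dddAAd
ddAAAd
ddAvdd
dddddd
dddddd
k=10  dddddd
dddddd
dddAAd
ddAAAd
ddAd>d
dddddd
dddddd
k=11  dddddd
dddddd
dddAAd
ddAAAd
ddAdAd
ddddvd
dddddd
k=12  dddddd
dddddd
dddAAd
ddAAAd
ddAdAd
ddd<Ad
dddddd
k=13  dddddd
dddddd
dddAAd
ddAAAd
ddA^Ad
dddAAd
dddddd
k=14  dddddd
dddddd
dddAAd
ddAAAd
ddAA>d
dddAAd
dddddd
k=15  dddddd
dddddd
dddAAd
ddAA^d
ddAAdd
dddAAd
dddddd
k=16  dddddd
dddddd
dddAAd
ddA<dd
ddAAdd
dddAAd
dddddd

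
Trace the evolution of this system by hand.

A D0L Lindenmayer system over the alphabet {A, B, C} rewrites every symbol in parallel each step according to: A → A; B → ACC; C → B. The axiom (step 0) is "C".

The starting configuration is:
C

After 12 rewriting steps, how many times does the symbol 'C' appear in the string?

gen 0: C
gen 1: B
gen 2: ACC
gen 3: ABB
gen 4: AACCACC
gen 5: AABBABB
gen 6: AAACCACCAACCACC
gen 7: AAABBABBAABBABB
gen 8: AAAACCACCAACCACCAAACCACCAACCACC
gen 9: AAAABBABBAABBABBAAABBABBAABBABB
gen 10: AAAAACCACCAACCACCAAACCACCAACCACCAAAACCACCAACCACCAAACCACCAACCACC
gen 11: AAAAABBABBAABBABBAAABBABBAABBABBAAAABBABBAABBABBAAABBABBAABBABB
gen 12: AAAAAACCACCAACCACCAAACCACCAACCACCAAAACCACCAACCACCAAACCACCA…CCACCAACCACCAAACCACCAACCACCAAAACCACCAACCACCAAACCACCAACCACC  (len 127)

64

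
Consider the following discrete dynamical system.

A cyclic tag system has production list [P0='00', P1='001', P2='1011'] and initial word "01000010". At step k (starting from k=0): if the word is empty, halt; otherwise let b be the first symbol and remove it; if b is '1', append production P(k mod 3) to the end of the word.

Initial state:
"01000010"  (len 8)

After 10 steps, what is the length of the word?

0) "01000010"  (len 8)
1) "1000010"  (len 7)
2) "000010001"  (len 9)
3) "00010001"  (len 8)
4) "0010001"  (len 7)
5) "010001"  (len 6)
6) "10001"  (len 5)
7) "000100"  (len 6)
8) "00100"  (len 5)
9) "0100"  (len 4)
10) "100"  (len 3)

3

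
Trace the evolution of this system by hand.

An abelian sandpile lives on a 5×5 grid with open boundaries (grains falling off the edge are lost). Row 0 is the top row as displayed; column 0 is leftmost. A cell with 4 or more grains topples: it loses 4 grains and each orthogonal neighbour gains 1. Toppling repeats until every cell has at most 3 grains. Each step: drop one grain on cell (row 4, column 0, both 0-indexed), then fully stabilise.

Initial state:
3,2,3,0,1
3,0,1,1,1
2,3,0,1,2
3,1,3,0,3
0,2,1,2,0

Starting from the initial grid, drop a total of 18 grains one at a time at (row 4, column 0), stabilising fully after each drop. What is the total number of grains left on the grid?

37

[0] 3,2,3,0,1
3,0,1,1,1
2,3,0,1,2
3,1,3,0,3
0,2,1,2,0
[1] 3,2,3,0,1
3,0,1,1,1
2,3,0,1,2
3,1,3,0,3
1,2,1,2,0
[2] 3,2,3,0,1
3,0,1,1,1
2,3,0,1,2
3,1,3,0,3
2,2,1,2,0
[3] 3,2,3,0,1
3,0,1,1,1
2,3,0,1,2
3,1,3,0,3
3,2,1,2,0
[4] 3,2,3,0,1
3,0,1,1,1
3,3,0,1,2
0,2,3,0,3
1,3,1,2,0
[5] 3,2,3,0,1
3,0,1,1,1
3,3,0,1,2
0,2,3,0,3
2,3,1,2,0
[6] 3,2,3,0,1
3,0,1,1,1
3,3,0,1,2
0,2,3,0,3
3,3,1,2,0
[7] 3,2,3,0,1
3,0,1,1,1
3,3,0,1,2
1,3,3,0,3
1,0,2,2,0
[8] 3,2,3,0,1
3,0,1,1,1
3,3,0,1,2
1,3,3,0,3
2,0,2,2,0
[9] 3,2,3,0,1
3,0,1,1,1
3,3,0,1,2
1,3,3,0,3
3,0,2,2,0
[10] 3,2,3,0,1
3,0,1,1,1
3,3,0,1,2
2,3,3,0,3
0,1,2,2,0
[11] 3,2,3,0,1
3,0,1,1,1
3,3,0,1,2
2,3,3,0,3
1,1,2,2,0
[12] 3,2,3,0,1
3,0,1,1,1
3,3,0,1,2
2,3,3,0,3
2,1,2,2,0
[13] 3,2,3,0,1
3,0,1,1,1
3,3,0,1,2
2,3,3,0,3
3,1,2,2,0
[14] 3,2,3,0,1
3,0,1,1,1
3,3,0,1,2
3,3,3,0,3
0,2,2,2,0
[15] 3,2,3,0,1
3,0,1,1,1
3,3,0,1,2
3,3,3,0,3
1,2,2,2,0
[16] 3,2,3,0,1
3,0,1,1,1
3,3,0,1,2
3,3,3,0,3
2,2,2,2,0
[17] 3,2,3,0,1
3,0,1,1,1
3,3,0,1,2
3,3,3,0,3
3,2,2,2,0
[18] 0,3,3,0,1
1,2,1,1,1
2,1,2,1,2
2,3,1,1,3
2,1,0,3,0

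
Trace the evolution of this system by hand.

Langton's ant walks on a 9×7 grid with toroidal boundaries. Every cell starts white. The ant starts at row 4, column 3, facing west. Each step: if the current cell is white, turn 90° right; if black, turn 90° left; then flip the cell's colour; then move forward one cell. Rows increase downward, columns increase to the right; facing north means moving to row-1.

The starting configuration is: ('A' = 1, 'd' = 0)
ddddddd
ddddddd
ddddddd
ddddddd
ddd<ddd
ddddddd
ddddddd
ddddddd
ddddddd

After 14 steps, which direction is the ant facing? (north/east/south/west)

t=0: ddddddd
ddddddd
ddddddd
ddddddd
ddd<ddd
ddddddd
ddddddd
ddddddd
ddddddd
t=1: ddddddd
ddddddd
ddddddd
ddd^ddd
dddAddd
ddddddd
ddddddd
ddddddd
ddddddd
t=2: ddddddd
ddddddd
ddddddd
dddA>dd
dddAddd
ddddddd
ddddddd
ddddddd
ddddddd
t=3: ddddddd
ddddddd
ddddddd
dddAAdd
dddAvdd
ddddddd
ddddddd
ddddddd
ddddddd
t=4: ddddddd
ddddddd
ddddddd
dddAAdd
ddd<Add
ddddddd
ddddddd
ddddddd
ddddddd
t=5: ddddddd
ddddddd
ddddddd
dddAAdd
ddddAdd
dddvddd
ddddddd
ddddddd
ddddddd
t=6: ddddddd
ddddddd
ddddddd
dddAAdd
ddddAdd
dd<Addd
ddddddd
ddddddd
ddddddd
t=7: ddddddd
ddddddd
ddddddd
dddAAdd
dd^dAdd
ddAAddd
ddddddd
ddddddd
ddddddd
t=8: ddddddd
ddddddd
ddddddd
dddAAdd
ddA>Add
ddAAddd
ddddddd
ddddddd
ddddddd
t=9: ddddddd
ddddddd
ddddddd
dddAAdd
ddAAAdd
ddAvddd
ddddddd
ddddddd
ddddddd
t=10: ddddddd
ddddddd
ddddddd
dddAAdd
ddAAAdd
ddAd>dd
ddddddd
ddddddd
ddddddd
t=11: ddddddd
ddddddd
ddddddd
dddAAdd
ddAAAdd
ddAdAdd
ddddvdd
ddddddd
ddddddd
t=12: ddddddd
ddddddd
ddddddd
dddAAdd
ddAAAdd
ddAdAdd
ddd<Add
ddddddd
ddddddd
t=13: ddddddd
ddddddd
ddddddd
dddAAdd
ddAAAdd
ddA^Add
dddAAdd
ddddddd
ddddddd
t=14: ddddddd
ddddddd
ddddddd
dddAAdd
ddAAAdd
ddAA>dd
dddAAdd
ddddddd
ddddddd

east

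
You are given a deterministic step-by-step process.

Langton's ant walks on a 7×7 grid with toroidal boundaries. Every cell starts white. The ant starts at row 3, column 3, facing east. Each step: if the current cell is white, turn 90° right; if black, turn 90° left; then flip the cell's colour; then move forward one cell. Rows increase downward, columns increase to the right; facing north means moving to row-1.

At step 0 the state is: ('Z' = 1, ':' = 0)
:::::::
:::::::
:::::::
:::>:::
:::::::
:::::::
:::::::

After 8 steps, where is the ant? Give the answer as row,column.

3,3

k=0  :::::::
:::::::
:::::::
:::>:::
:::::::
:::::::
:::::::
k=1  :::::::
:::::::
:::::::
:::Z:::
:::v:::
:::::::
:::::::
k=2  :::::::
:::::::
:::::::
:::Z:::
::<Z:::
:::::::
:::::::
k=3  :::::::
:::::::
:::::::
::^Z:::
::ZZ:::
:::::::
:::::::
k=4  :::::::
:::::::
:::::::
::Z>:::
::ZZ:::
:::::::
:::::::
k=5  :::::::
:::::::
:::^:::
::Z::::
::ZZ:::
:::::::
:::::::
k=6  :::::::
:::::::
:::Z>::
::Z::::
::ZZ:::
:::::::
:::::::
k=7  :::::::
:::::::
:::ZZ::
::Z:v::
::ZZ:::
:::::::
:::::::
k=8  :::::::
:::::::
:::ZZ::
::Z<Z::
::ZZ:::
:::::::
:::::::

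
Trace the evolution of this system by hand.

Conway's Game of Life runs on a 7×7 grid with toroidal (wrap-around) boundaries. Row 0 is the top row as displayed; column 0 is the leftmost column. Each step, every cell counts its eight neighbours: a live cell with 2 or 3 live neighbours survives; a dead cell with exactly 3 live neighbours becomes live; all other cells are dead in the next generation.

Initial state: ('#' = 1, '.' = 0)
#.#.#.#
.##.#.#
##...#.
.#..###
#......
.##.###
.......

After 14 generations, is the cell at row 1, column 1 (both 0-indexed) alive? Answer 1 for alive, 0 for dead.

0) #.#.#.#
.##.#.#
##...#.
.#..###
#......
.##.###
.......
1) #.#...#
..#.#..
...#...
.#..##.
..##...
##...##
..#.#..
2) ..#..#.
.##....
..##.#.
....#..
..##...
##..###
..##...
3) .......
.#..#..
.####..
....#..
####..#
##..###
#.##...
4) .###...
.#..#..
.##.##.
....##.
..##...
....##.
#.####.
5) #....#.
#...##.
.##....
.#...#.
...#...
.#...##
.....##
6) #......
#...##.
###.###
.#.....
#.#.###
#...###
....#..
7) ....###
...##..
..###..
.......
...##..
##.....
#...#..
8) ......#
..#....
..#.#..
..#....
.......
##.##..
##..#..
9) ##.....
...#...
.##....
...#...
.###...
#####..
.######
10) ##...##
#......
..##...
...#...
#......
......#
.....##
11) .#...#.
#.#....
..##...
..##...
.......
#....##
.......
12) .#.....
..##...
.......
..##...
......#
......#
#....#.
13) .##....
..#....
.......
.......
.......
#....##
#.....#
14) ###....
.##....
.......
.......
......#
#....#.
.....#.

1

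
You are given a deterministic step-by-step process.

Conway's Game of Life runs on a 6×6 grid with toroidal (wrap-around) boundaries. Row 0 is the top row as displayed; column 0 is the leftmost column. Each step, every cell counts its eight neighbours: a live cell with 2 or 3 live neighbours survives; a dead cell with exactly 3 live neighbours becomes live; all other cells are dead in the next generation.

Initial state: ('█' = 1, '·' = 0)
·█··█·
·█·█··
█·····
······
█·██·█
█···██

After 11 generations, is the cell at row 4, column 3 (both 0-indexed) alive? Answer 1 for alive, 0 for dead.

1

0) ·█··█·
·█·█··
█·····
······
█·██·█
█···██
1) ·████·
███···
······
██···█
██·█··
··█···
2) █·····
█·····
··█··█
·██··█
·····█
█···█·
3) ██····
██···█
··█··█
·██·██
·█··██
█·····
4) ······
··█··█
··██··
·██···
·████·
······
5) ······
··██··
···█··
····█·
·█·█··
··██··
6) ······
··██··
··███·
··███·
···██·
··██··
7) ······
··█·█·
·█····
·····█
······
··███·
8) ··█·█·
······
······
······
···██·
···█··
9) ···█··
······
······
······
···██·
··█···
10) ······
······
······
······
···█··
··█·█·
11) ······
······
······
······
···█··
···█··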